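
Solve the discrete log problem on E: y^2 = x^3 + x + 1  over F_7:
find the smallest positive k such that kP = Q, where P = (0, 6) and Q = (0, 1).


Enumerate multiples of P until we hit Q = (0, 1):
  1P = (0, 6)
  2P = (2, 2)
  3P = (2, 5)
  4P = (0, 1)
Match found at i = 4.

k = 4


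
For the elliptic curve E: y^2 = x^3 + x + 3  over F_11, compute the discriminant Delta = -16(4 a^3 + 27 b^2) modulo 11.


4 a^3 + 27 b^2 = 4*1^3 + 27*3^2 = 4 + 243 = 247
Delta = -16 * (247) = -3952
Delta mod 11 = 8

Delta = 8 (mod 11)


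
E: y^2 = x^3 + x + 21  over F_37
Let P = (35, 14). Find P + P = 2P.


Doubling: s = (3 x1^2 + a) / (2 y1)
s = (3*35^2 + 1) / (2*14) mod 37 = 15
x3 = s^2 - 2 x1 mod 37 = 15^2 - 2*35 = 7
y3 = s (x1 - x3) - y1 mod 37 = 15 * (35 - 7) - 14 = 36

2P = (7, 36)


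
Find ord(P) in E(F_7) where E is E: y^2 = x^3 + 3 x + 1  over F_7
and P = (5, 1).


Compute successive multiples of P until we hit O:
  1P = (5, 1)
  2P = (6, 2)
  3P = (4, 0)
  4P = (6, 5)
  5P = (5, 6)
  6P = O

ord(P) = 6


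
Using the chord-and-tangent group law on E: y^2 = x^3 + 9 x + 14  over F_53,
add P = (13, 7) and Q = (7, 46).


P != Q, so use the chord formula.
s = (y2 - y1) / (x2 - x1) = (39) / (47) mod 53 = 20
x3 = s^2 - x1 - x2 mod 53 = 20^2 - 13 - 7 = 9
y3 = s (x1 - x3) - y1 mod 53 = 20 * (13 - 9) - 7 = 20

P + Q = (9, 20)


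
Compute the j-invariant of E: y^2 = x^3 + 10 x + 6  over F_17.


Delta = -16(4 a^3 + 27 b^2) mod 17 = 8
-1728 * (4 a)^3 = -1728 * (4*10)^3 mod 17 = 4
j = 4 * 8^(-1) mod 17 = 9

j = 9 (mod 17)


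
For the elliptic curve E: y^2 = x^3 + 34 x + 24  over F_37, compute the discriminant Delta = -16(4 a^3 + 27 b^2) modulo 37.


4 a^3 + 27 b^2 = 4*34^3 + 27*24^2 = 157216 + 15552 = 172768
Delta = -16 * (172768) = -2764288
Delta mod 37 = 19

Delta = 19 (mod 37)


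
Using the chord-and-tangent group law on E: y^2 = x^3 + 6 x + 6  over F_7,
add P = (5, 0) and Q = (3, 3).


P != Q, so use the chord formula.
s = (y2 - y1) / (x2 - x1) = (3) / (5) mod 7 = 2
x3 = s^2 - x1 - x2 mod 7 = 2^2 - 5 - 3 = 3
y3 = s (x1 - x3) - y1 mod 7 = 2 * (5 - 3) - 0 = 4

P + Q = (3, 4)


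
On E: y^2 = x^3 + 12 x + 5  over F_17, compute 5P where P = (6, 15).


k = 5 = 101_2 (binary, LSB first: 101)
Double-and-add from P = (6, 15):
  bit 0 = 1: acc = O + (6, 15) = (6, 15)
  bit 1 = 0: acc unchanged = (6, 15)
  bit 2 = 1: acc = (6, 15) + (1, 16) = (8, 16)

5P = (8, 16)


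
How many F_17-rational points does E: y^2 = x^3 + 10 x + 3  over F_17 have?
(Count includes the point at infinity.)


For each x in F_17, count y with y^2 = x^3 + 10 x + 3 mod 17:
  x = 3: RHS = 9, y in [3, 14]  -> 2 point(s)
  x = 5: RHS = 8, y in [5, 12]  -> 2 point(s)
  x = 7: RHS = 8, y in [5, 12]  -> 2 point(s)
  x = 8: RHS = 0, y in [0]  -> 1 point(s)
  x = 10: RHS = 15, y in [7, 10]  -> 2 point(s)
  x = 11: RHS = 16, y in [4, 13]  -> 2 point(s)
  x = 12: RHS = 15, y in [7, 10]  -> 2 point(s)
  x = 13: RHS = 1, y in [1, 16]  -> 2 point(s)
  x = 15: RHS = 9, y in [3, 14]  -> 2 point(s)
  x = 16: RHS = 9, y in [3, 14]  -> 2 point(s)
Affine points: 19. Add the point at infinity: total = 20.

#E(F_17) = 20


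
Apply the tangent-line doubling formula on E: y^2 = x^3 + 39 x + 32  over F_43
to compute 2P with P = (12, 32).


Doubling: s = (3 x1^2 + a) / (2 y1)
s = (3*12^2 + 39) / (2*32) mod 43 = 4
x3 = s^2 - 2 x1 mod 43 = 4^2 - 2*12 = 35
y3 = s (x1 - x3) - y1 mod 43 = 4 * (12 - 35) - 32 = 5

2P = (35, 5)


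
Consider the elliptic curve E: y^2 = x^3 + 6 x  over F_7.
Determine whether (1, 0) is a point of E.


Check whether y^2 = x^3 + 6 x + 0 (mod 7) for (x, y) = (1, 0).
LHS: y^2 = 0^2 mod 7 = 0
RHS: x^3 + 6 x + 0 = 1^3 + 6*1 + 0 mod 7 = 0
LHS = RHS

Yes, on the curve


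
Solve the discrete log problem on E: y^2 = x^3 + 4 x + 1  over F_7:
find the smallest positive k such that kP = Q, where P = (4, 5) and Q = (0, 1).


Enumerate multiples of P until we hit Q = (0, 1):
  1P = (4, 5)
  2P = (0, 6)
  3P = (0, 1)
Match found at i = 3.

k = 3


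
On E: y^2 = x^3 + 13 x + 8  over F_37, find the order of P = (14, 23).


Compute successive multiples of P until we hit O:
  1P = (14, 23)
  2P = (10, 18)
  3P = (3, 0)
  4P = (10, 19)
  5P = (14, 14)
  6P = O

ord(P) = 6


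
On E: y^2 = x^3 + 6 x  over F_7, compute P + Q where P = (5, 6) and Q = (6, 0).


P != Q, so use the chord formula.
s = (y2 - y1) / (x2 - x1) = (1) / (1) mod 7 = 1
x3 = s^2 - x1 - x2 mod 7 = 1^2 - 5 - 6 = 4
y3 = s (x1 - x3) - y1 mod 7 = 1 * (5 - 4) - 6 = 2

P + Q = (4, 2)


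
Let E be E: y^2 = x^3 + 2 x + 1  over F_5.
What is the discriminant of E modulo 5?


4 a^3 + 27 b^2 = 4*2^3 + 27*1^2 = 32 + 27 = 59
Delta = -16 * (59) = -944
Delta mod 5 = 1

Delta = 1 (mod 5)


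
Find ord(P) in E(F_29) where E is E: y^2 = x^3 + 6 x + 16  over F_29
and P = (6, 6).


Compute successive multiples of P until we hit O:
  1P = (6, 6)
  2P = (13, 0)
  3P = (6, 23)
  4P = O

ord(P) = 4


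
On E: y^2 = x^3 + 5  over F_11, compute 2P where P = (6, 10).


Doubling: s = (3 x1^2 + a) / (2 y1)
s = (3*6^2 + 0) / (2*10) mod 11 = 1
x3 = s^2 - 2 x1 mod 11 = 1^2 - 2*6 = 0
y3 = s (x1 - x3) - y1 mod 11 = 1 * (6 - 0) - 10 = 7

2P = (0, 7)


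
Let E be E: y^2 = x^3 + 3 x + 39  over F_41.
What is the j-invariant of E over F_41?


Delta = -16(4 a^3 + 27 b^2) mod 41 = 29
-1728 * (4 a)^3 = -1728 * (4*3)^3 mod 41 = 5
j = 5 * 29^(-1) mod 41 = 3

j = 3 (mod 41)


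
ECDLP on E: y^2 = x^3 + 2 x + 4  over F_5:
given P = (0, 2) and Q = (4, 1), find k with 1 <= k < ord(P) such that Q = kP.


Enumerate multiples of P until we hit Q = (4, 1):
  1P = (0, 2)
  2P = (4, 1)
Match found at i = 2.

k = 2


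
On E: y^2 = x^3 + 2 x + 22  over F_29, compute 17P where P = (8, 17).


k = 17 = 10001_2 (binary, LSB first: 10001)
Double-and-add from P = (8, 17):
  bit 0 = 1: acc = O + (8, 17) = (8, 17)
  bit 1 = 0: acc unchanged = (8, 17)
  bit 2 = 0: acc unchanged = (8, 17)
  bit 3 = 0: acc unchanged = (8, 17)
  bit 4 = 1: acc = (8, 17) + (4, 23) = (12, 18)

17P = (12, 18)


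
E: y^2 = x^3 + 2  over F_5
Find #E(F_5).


For each x in F_5, count y with y^2 = x^3 + 0 x + 2 mod 5:
  x = 2: RHS = 0, y in [0]  -> 1 point(s)
  x = 3: RHS = 4, y in [2, 3]  -> 2 point(s)
  x = 4: RHS = 1, y in [1, 4]  -> 2 point(s)
Affine points: 5. Add the point at infinity: total = 6.

#E(F_5) = 6


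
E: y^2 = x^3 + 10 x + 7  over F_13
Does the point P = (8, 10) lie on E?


Check whether y^2 = x^3 + 10 x + 7 (mod 13) for (x, y) = (8, 10).
LHS: y^2 = 10^2 mod 13 = 9
RHS: x^3 + 10 x + 7 = 8^3 + 10*8 + 7 mod 13 = 1
LHS != RHS

No, not on the curve


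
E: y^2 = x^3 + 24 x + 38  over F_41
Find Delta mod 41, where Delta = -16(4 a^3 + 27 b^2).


4 a^3 + 27 b^2 = 4*24^3 + 27*38^2 = 55296 + 38988 = 94284
Delta = -16 * (94284) = -1508544
Delta mod 41 = 10

Delta = 10 (mod 41)


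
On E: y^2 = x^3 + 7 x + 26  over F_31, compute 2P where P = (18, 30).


k = 2 = 10_2 (binary, LSB first: 01)
Double-and-add from P = (18, 30):
  bit 0 = 0: acc unchanged = O
  bit 1 = 1: acc = O + (14, 27) = (14, 27)

2P = (14, 27)


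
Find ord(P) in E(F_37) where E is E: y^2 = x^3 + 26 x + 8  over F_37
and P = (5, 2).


Compute successive multiples of P until we hit O:
  1P = (5, 2)
  2P = (24, 27)
  3P = (29, 19)
  4P = (15, 31)
  5P = (28, 9)
  6P = (32, 30)
  7P = (33, 32)
  8P = (6, 26)
  ... (continuing to 35P)
  35P = O

ord(P) = 35


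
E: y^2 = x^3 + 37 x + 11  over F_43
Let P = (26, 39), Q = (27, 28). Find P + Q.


P != Q, so use the chord formula.
s = (y2 - y1) / (x2 - x1) = (32) / (1) mod 43 = 32
x3 = s^2 - x1 - x2 mod 43 = 32^2 - 26 - 27 = 25
y3 = s (x1 - x3) - y1 mod 43 = 32 * (26 - 25) - 39 = 36

P + Q = (25, 36)


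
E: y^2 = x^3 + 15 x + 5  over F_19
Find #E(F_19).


For each x in F_19, count y with y^2 = x^3 + 15 x + 5 mod 19:
  x = 0: RHS = 5, y in [9, 10]  -> 2 point(s)
  x = 2: RHS = 5, y in [9, 10]  -> 2 point(s)
  x = 3: RHS = 1, y in [1, 18]  -> 2 point(s)
  x = 6: RHS = 7, y in [8, 11]  -> 2 point(s)
  x = 7: RHS = 16, y in [4, 15]  -> 2 point(s)
  x = 11: RHS = 0, y in [0]  -> 1 point(s)
  x = 16: RHS = 9, y in [3, 16]  -> 2 point(s)
  x = 17: RHS = 5, y in [9, 10]  -> 2 point(s)
Affine points: 15. Add the point at infinity: total = 16.

#E(F_19) = 16


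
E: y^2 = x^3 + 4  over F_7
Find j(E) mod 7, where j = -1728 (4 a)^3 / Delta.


Delta = -16(4 a^3 + 27 b^2) mod 7 = 4
-1728 * (4 a)^3 = -1728 * (4*0)^3 mod 7 = 0
j = 0 * 4^(-1) mod 7 = 0

j = 0 (mod 7)


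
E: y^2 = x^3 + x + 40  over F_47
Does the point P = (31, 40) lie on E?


Check whether y^2 = x^3 + 1 x + 40 (mod 47) for (x, y) = (31, 40).
LHS: y^2 = 40^2 mod 47 = 2
RHS: x^3 + 1 x + 40 = 31^3 + 1*31 + 40 mod 47 = 17
LHS != RHS

No, not on the curve


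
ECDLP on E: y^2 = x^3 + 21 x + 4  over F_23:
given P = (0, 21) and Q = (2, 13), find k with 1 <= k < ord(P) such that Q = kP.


Enumerate multiples of P until we hit Q = (2, 13):
  1P = (0, 21)
  2P = (6, 22)
  3P = (10, 8)
  4P = (14, 11)
  5P = (2, 10)
  6P = (11, 5)
  7P = (1, 16)
  8P = (1, 7)
  9P = (11, 18)
  10P = (2, 13)
Match found at i = 10.

k = 10


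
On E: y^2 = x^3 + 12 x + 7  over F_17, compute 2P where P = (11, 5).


Doubling: s = (3 x1^2 + a) / (2 y1)
s = (3*11^2 + 12) / (2*5) mod 17 = 12
x3 = s^2 - 2 x1 mod 17 = 12^2 - 2*11 = 3
y3 = s (x1 - x3) - y1 mod 17 = 12 * (11 - 3) - 5 = 6

2P = (3, 6)


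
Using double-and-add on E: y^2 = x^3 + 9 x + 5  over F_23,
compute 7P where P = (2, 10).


k = 7 = 111_2 (binary, LSB first: 111)
Double-and-add from P = (2, 10):
  bit 0 = 1: acc = O + (2, 10) = (2, 10)
  bit 1 = 1: acc = (2, 10) + (22, 15) = (12, 22)
  bit 2 = 1: acc = (12, 22) + (4, 6) = (11, 3)

7P = (11, 3)


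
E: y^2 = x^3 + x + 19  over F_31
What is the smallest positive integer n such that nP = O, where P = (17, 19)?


Compute successive multiples of P until we hit O:
  1P = (17, 19)
  2P = (28, 12)
  3P = (11, 11)
  4P = (22, 26)
  5P = (20, 14)
  6P = (14, 7)
  7P = (16, 16)
  8P = (7, 11)
  ... (continuing to 37P)
  37P = O

ord(P) = 37


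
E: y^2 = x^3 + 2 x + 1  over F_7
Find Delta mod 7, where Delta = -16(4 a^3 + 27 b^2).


4 a^3 + 27 b^2 = 4*2^3 + 27*1^2 = 32 + 27 = 59
Delta = -16 * (59) = -944
Delta mod 7 = 1

Delta = 1 (mod 7)


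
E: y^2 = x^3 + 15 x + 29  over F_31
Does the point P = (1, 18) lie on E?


Check whether y^2 = x^3 + 15 x + 29 (mod 31) for (x, y) = (1, 18).
LHS: y^2 = 18^2 mod 31 = 14
RHS: x^3 + 15 x + 29 = 1^3 + 15*1 + 29 mod 31 = 14
LHS = RHS

Yes, on the curve


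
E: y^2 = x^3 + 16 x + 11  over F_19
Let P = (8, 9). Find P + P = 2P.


Doubling: s = (3 x1^2 + a) / (2 y1)
s = (3*8^2 + 16) / (2*9) mod 19 = 1
x3 = s^2 - 2 x1 mod 19 = 1^2 - 2*8 = 4
y3 = s (x1 - x3) - y1 mod 19 = 1 * (8 - 4) - 9 = 14

2P = (4, 14)


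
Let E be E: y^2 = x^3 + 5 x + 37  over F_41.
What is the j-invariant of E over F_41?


Delta = -16(4 a^3 + 27 b^2) mod 41 = 12
-1728 * (4 a)^3 = -1728 * (4*5)^3 mod 41 = 11
j = 11 * 12^(-1) mod 41 = 18

j = 18 (mod 41)


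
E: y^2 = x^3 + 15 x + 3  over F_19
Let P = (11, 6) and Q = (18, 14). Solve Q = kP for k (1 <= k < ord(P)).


Enumerate multiples of P until we hit Q = (18, 14):
  1P = (11, 6)
  2P = (6, 9)
  3P = (13, 18)
  4P = (12, 7)
  5P = (16, 8)
  6P = (18, 14)
Match found at i = 6.

k = 6


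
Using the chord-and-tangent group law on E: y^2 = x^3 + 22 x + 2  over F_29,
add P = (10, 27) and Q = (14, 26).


P != Q, so use the chord formula.
s = (y2 - y1) / (x2 - x1) = (28) / (4) mod 29 = 7
x3 = s^2 - x1 - x2 mod 29 = 7^2 - 10 - 14 = 25
y3 = s (x1 - x3) - y1 mod 29 = 7 * (10 - 25) - 27 = 13

P + Q = (25, 13)


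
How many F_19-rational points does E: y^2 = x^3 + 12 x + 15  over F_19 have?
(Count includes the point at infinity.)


For each x in F_19, count y with y^2 = x^3 + 12 x + 15 mod 19:
  x = 1: RHS = 9, y in [3, 16]  -> 2 point(s)
  x = 2: RHS = 9, y in [3, 16]  -> 2 point(s)
  x = 7: RHS = 5, y in [9, 10]  -> 2 point(s)
  x = 9: RHS = 16, y in [4, 15]  -> 2 point(s)
  x = 12: RHS = 6, y in [5, 14]  -> 2 point(s)
  x = 14: RHS = 1, y in [1, 18]  -> 2 point(s)
  x = 15: RHS = 17, y in [6, 13]  -> 2 point(s)
  x = 16: RHS = 9, y in [3, 16]  -> 2 point(s)
Affine points: 16. Add the point at infinity: total = 17.

#E(F_19) = 17


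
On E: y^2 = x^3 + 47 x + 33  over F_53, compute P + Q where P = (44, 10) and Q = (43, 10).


P != Q, so use the chord formula.
s = (y2 - y1) / (x2 - x1) = (0) / (52) mod 53 = 0
x3 = s^2 - x1 - x2 mod 53 = 0^2 - 44 - 43 = 19
y3 = s (x1 - x3) - y1 mod 53 = 0 * (44 - 19) - 10 = 43

P + Q = (19, 43)


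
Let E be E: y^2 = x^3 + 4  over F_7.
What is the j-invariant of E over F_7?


Delta = -16(4 a^3 + 27 b^2) mod 7 = 4
-1728 * (4 a)^3 = -1728 * (4*0)^3 mod 7 = 0
j = 0 * 4^(-1) mod 7 = 0

j = 0 (mod 7)


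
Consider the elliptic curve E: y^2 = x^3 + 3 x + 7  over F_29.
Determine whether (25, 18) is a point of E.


Check whether y^2 = x^3 + 3 x + 7 (mod 29) for (x, y) = (25, 18).
LHS: y^2 = 18^2 mod 29 = 5
RHS: x^3 + 3 x + 7 = 25^3 + 3*25 + 7 mod 29 = 18
LHS != RHS

No, not on the curve


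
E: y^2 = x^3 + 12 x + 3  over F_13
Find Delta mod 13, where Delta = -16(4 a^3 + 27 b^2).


4 a^3 + 27 b^2 = 4*12^3 + 27*3^2 = 6912 + 243 = 7155
Delta = -16 * (7155) = -114480
Delta mod 13 = 11

Delta = 11 (mod 13)


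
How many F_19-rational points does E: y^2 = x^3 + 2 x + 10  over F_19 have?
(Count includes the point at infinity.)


For each x in F_19, count y with y^2 = x^3 + 2 x + 10 mod 19:
  x = 3: RHS = 5, y in [9, 10]  -> 2 point(s)
  x = 4: RHS = 6, y in [5, 14]  -> 2 point(s)
  x = 7: RHS = 6, y in [5, 14]  -> 2 point(s)
  x = 8: RHS = 6, y in [5, 14]  -> 2 point(s)
  x = 9: RHS = 16, y in [4, 15]  -> 2 point(s)
  x = 10: RHS = 4, y in [2, 17]  -> 2 point(s)
  x = 17: RHS = 17, y in [6, 13]  -> 2 point(s)
  x = 18: RHS = 7, y in [8, 11]  -> 2 point(s)
Affine points: 16. Add the point at infinity: total = 17.

#E(F_19) = 17


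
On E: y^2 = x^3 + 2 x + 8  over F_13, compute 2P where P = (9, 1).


k = 2 = 10_2 (binary, LSB first: 01)
Double-and-add from P = (9, 1):
  bit 0 = 0: acc unchanged = O
  bit 1 = 1: acc = O + (9, 12) = (9, 12)

2P = (9, 12)


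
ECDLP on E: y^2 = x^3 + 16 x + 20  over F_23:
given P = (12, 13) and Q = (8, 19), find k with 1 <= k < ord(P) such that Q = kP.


Enumerate multiples of P until we hit Q = (8, 19):
  1P = (12, 13)
  2P = (15, 22)
  3P = (5, 8)
  4P = (22, 16)
  5P = (16, 18)
  6P = (21, 16)
  7P = (8, 19)
Match found at i = 7.

k = 7


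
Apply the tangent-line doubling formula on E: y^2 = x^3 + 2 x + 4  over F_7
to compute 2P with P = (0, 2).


Doubling: s = (3 x1^2 + a) / (2 y1)
s = (3*0^2 + 2) / (2*2) mod 7 = 4
x3 = s^2 - 2 x1 mod 7 = 4^2 - 2*0 = 2
y3 = s (x1 - x3) - y1 mod 7 = 4 * (0 - 2) - 2 = 4

2P = (2, 4)


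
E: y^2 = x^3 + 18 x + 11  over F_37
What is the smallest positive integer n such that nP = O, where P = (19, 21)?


Compute successive multiples of P until we hit O:
  1P = (19, 21)
  2P = (20, 3)
  3P = (26, 31)
  4P = (25, 18)
  5P = (21, 17)
  6P = (1, 17)
  7P = (7, 31)
  8P = (23, 7)
  ... (continuing to 40P)
  40P = O

ord(P) = 40


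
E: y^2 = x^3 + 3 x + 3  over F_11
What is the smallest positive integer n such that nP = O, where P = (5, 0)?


Compute successive multiples of P until we hit O:
  1P = (5, 0)
  2P = O

ord(P) = 2


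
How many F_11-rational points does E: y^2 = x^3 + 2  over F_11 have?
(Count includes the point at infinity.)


For each x in F_11, count y with y^2 = x^3 + 0 x + 2 mod 11:
  x = 1: RHS = 3, y in [5, 6]  -> 2 point(s)
  x = 4: RHS = 0, y in [0]  -> 1 point(s)
  x = 6: RHS = 9, y in [3, 8]  -> 2 point(s)
  x = 7: RHS = 4, y in [2, 9]  -> 2 point(s)
  x = 9: RHS = 5, y in [4, 7]  -> 2 point(s)
  x = 10: RHS = 1, y in [1, 10]  -> 2 point(s)
Affine points: 11. Add the point at infinity: total = 12.

#E(F_11) = 12


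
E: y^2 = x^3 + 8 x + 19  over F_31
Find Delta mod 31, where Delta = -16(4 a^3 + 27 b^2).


4 a^3 + 27 b^2 = 4*8^3 + 27*19^2 = 2048 + 9747 = 11795
Delta = -16 * (11795) = -188720
Delta mod 31 = 8

Delta = 8 (mod 31)


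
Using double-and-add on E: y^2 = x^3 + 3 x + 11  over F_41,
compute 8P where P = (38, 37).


k = 8 = 1000_2 (binary, LSB first: 0001)
Double-and-add from P = (38, 37):
  bit 0 = 0: acc unchanged = O
  bit 1 = 0: acc unchanged = O
  bit 2 = 0: acc unchanged = O
  bit 3 = 1: acc = O + (38, 4) = (38, 4)

8P = (38, 4)


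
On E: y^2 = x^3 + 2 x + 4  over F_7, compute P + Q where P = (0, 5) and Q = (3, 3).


P != Q, so use the chord formula.
s = (y2 - y1) / (x2 - x1) = (5) / (3) mod 7 = 4
x3 = s^2 - x1 - x2 mod 7 = 4^2 - 0 - 3 = 6
y3 = s (x1 - x3) - y1 mod 7 = 4 * (0 - 6) - 5 = 6

P + Q = (6, 6)


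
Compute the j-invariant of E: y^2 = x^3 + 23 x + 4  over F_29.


Delta = -16(4 a^3 + 27 b^2) mod 29 = 10
-1728 * (4 a)^3 = -1728 * (4*23)^3 mod 29 = 21
j = 21 * 10^(-1) mod 29 = 5

j = 5 (mod 29)


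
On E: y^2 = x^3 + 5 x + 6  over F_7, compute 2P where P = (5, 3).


Doubling: s = (3 x1^2 + a) / (2 y1)
s = (3*5^2 + 5) / (2*3) mod 7 = 4
x3 = s^2 - 2 x1 mod 7 = 4^2 - 2*5 = 6
y3 = s (x1 - x3) - y1 mod 7 = 4 * (5 - 6) - 3 = 0

2P = (6, 0)


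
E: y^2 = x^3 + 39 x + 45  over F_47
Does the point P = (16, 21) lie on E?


Check whether y^2 = x^3 + 39 x + 45 (mod 47) for (x, y) = (16, 21).
LHS: y^2 = 21^2 mod 47 = 18
RHS: x^3 + 39 x + 45 = 16^3 + 39*16 + 45 mod 47 = 18
LHS = RHS

Yes, on the curve


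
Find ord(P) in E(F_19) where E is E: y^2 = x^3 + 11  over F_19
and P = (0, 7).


Compute successive multiples of P until we hit O:
  1P = (0, 7)
  2P = (0, 12)
  3P = O

ord(P) = 3


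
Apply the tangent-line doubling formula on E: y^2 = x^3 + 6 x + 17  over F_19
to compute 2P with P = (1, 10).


Doubling: s = (3 x1^2 + a) / (2 y1)
s = (3*1^2 + 6) / (2*10) mod 19 = 9
x3 = s^2 - 2 x1 mod 19 = 9^2 - 2*1 = 3
y3 = s (x1 - x3) - y1 mod 19 = 9 * (1 - 3) - 10 = 10

2P = (3, 10)


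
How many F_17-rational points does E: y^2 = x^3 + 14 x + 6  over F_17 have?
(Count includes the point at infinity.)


For each x in F_17, count y with y^2 = x^3 + 14 x + 6 mod 17:
  x = 1: RHS = 4, y in [2, 15]  -> 2 point(s)
  x = 2: RHS = 8, y in [5, 12]  -> 2 point(s)
  x = 6: RHS = 0, y in [0]  -> 1 point(s)
  x = 8: RHS = 1, y in [1, 16]  -> 2 point(s)
  x = 12: RHS = 15, y in [7, 10]  -> 2 point(s)
  x = 15: RHS = 4, y in [2, 15]  -> 2 point(s)
  x = 16: RHS = 8, y in [5, 12]  -> 2 point(s)
Affine points: 13. Add the point at infinity: total = 14.

#E(F_17) = 14


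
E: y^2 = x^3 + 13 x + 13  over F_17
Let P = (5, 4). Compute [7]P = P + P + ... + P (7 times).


k = 7 = 111_2 (binary, LSB first: 111)
Double-and-add from P = (5, 4):
  bit 0 = 1: acc = O + (5, 4) = (5, 4)
  bit 1 = 1: acc = (5, 4) + (9, 3) = (2, 8)
  bit 2 = 1: acc = (2, 8) + (8, 0) = (5, 13)

7P = (5, 13)


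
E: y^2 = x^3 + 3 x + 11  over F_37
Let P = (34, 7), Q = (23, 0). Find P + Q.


P != Q, so use the chord formula.
s = (y2 - y1) / (x2 - x1) = (30) / (26) mod 37 = 4
x3 = s^2 - x1 - x2 mod 37 = 4^2 - 34 - 23 = 33
y3 = s (x1 - x3) - y1 mod 37 = 4 * (34 - 33) - 7 = 34

P + Q = (33, 34)


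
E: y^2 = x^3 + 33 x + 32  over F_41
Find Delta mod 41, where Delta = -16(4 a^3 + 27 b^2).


4 a^3 + 27 b^2 = 4*33^3 + 27*32^2 = 143748 + 27648 = 171396
Delta = -16 * (171396) = -2742336
Delta mod 41 = 31

Delta = 31 (mod 41)


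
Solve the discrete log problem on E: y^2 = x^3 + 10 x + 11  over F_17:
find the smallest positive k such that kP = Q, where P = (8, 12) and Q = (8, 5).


Enumerate multiples of P until we hit Q = (8, 5):
  1P = (8, 12)
  2P = (16, 0)
  3P = (8, 5)
Match found at i = 3.

k = 3


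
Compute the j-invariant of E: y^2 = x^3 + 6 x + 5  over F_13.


Delta = -16(4 a^3 + 27 b^2) mod 13 = 11
-1728 * (4 a)^3 = -1728 * (4*6)^3 mod 13 = 5
j = 5 * 11^(-1) mod 13 = 4

j = 4 (mod 13)


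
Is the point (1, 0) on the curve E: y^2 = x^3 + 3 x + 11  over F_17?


Check whether y^2 = x^3 + 3 x + 11 (mod 17) for (x, y) = (1, 0).
LHS: y^2 = 0^2 mod 17 = 0
RHS: x^3 + 3 x + 11 = 1^3 + 3*1 + 11 mod 17 = 15
LHS != RHS

No, not on the curve


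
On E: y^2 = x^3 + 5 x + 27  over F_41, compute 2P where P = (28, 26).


Doubling: s = (3 x1^2 + a) / (2 y1)
s = (3*28^2 + 5) / (2*26) mod 41 = 13
x3 = s^2 - 2 x1 mod 41 = 13^2 - 2*28 = 31
y3 = s (x1 - x3) - y1 mod 41 = 13 * (28 - 31) - 26 = 17

2P = (31, 17)


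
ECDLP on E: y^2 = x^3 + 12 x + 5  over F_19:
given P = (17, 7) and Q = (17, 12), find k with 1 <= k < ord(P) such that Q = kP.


Enumerate multiples of P until we hit Q = (17, 12):
  1P = (17, 7)
  2P = (5, 0)
  3P = (17, 12)
Match found at i = 3.

k = 3


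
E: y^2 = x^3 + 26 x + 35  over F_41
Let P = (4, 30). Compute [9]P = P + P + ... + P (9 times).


k = 9 = 1001_2 (binary, LSB first: 1001)
Double-and-add from P = (4, 30):
  bit 0 = 1: acc = O + (4, 30) = (4, 30)
  bit 1 = 0: acc unchanged = (4, 30)
  bit 2 = 0: acc unchanged = (4, 30)
  bit 3 = 1: acc = (4, 30) + (18, 12) = (24, 25)

9P = (24, 25)


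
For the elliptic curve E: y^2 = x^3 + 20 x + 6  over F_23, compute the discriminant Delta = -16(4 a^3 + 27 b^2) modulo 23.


4 a^3 + 27 b^2 = 4*20^3 + 27*6^2 = 32000 + 972 = 32972
Delta = -16 * (32972) = -527552
Delta mod 23 = 22

Delta = 22 (mod 23)


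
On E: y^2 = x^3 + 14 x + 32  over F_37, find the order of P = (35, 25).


Compute successive multiples of P until we hit O:
  1P = (35, 25)
  2P = (8, 29)
  3P = (6, 31)
  4P = (22, 31)
  5P = (24, 24)
  6P = (4, 35)
  7P = (9, 6)
  8P = (18, 23)
  ... (continuing to 22P)
  22P = O

ord(P) = 22


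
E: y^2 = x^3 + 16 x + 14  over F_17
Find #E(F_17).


For each x in F_17, count y with y^2 = x^3 + 16 x + 14 mod 17:
  x = 3: RHS = 4, y in [2, 15]  -> 2 point(s)
  x = 5: RHS = 15, y in [7, 10]  -> 2 point(s)
  x = 8: RHS = 8, y in [5, 12]  -> 2 point(s)
  x = 10: RHS = 1, y in [1, 16]  -> 2 point(s)
  x = 11: RHS = 8, y in [5, 12]  -> 2 point(s)
  x = 12: RHS = 13, y in [8, 9]  -> 2 point(s)
  x = 15: RHS = 8, y in [5, 12]  -> 2 point(s)
Affine points: 14. Add the point at infinity: total = 15.

#E(F_17) = 15


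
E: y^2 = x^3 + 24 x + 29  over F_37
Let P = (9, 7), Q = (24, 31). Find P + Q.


P != Q, so use the chord formula.
s = (y2 - y1) / (x2 - x1) = (24) / (15) mod 37 = 9
x3 = s^2 - x1 - x2 mod 37 = 9^2 - 9 - 24 = 11
y3 = s (x1 - x3) - y1 mod 37 = 9 * (9 - 11) - 7 = 12

P + Q = (11, 12)


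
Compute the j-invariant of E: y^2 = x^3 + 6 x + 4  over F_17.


Delta = -16(4 a^3 + 27 b^2) mod 17 = 4
-1728 * (4 a)^3 = -1728 * (4*6)^3 mod 17 = 1
j = 1 * 4^(-1) mod 17 = 13

j = 13 (mod 17)


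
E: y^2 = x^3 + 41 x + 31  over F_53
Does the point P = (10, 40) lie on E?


Check whether y^2 = x^3 + 41 x + 31 (mod 53) for (x, y) = (10, 40).
LHS: y^2 = 40^2 mod 53 = 10
RHS: x^3 + 41 x + 31 = 10^3 + 41*10 + 31 mod 53 = 10
LHS = RHS

Yes, on the curve


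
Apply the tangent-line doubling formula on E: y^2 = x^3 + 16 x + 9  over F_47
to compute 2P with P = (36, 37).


Doubling: s = (3 x1^2 + a) / (2 y1)
s = (3*36^2 + 16) / (2*37) mod 47 = 21
x3 = s^2 - 2 x1 mod 47 = 21^2 - 2*36 = 40
y3 = s (x1 - x3) - y1 mod 47 = 21 * (36 - 40) - 37 = 20

2P = (40, 20)


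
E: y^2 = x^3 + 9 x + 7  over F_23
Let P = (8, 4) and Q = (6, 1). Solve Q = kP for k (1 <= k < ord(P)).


Enumerate multiples of P until we hit Q = (6, 1):
  1P = (8, 4)
  2P = (9, 14)
  3P = (14, 5)
  4P = (17, 6)
  5P = (6, 22)
  6P = (21, 21)
  7P = (10, 4)
  8P = (5, 19)
  9P = (12, 16)
  10P = (12, 7)
  11P = (5, 4)
  12P = (10, 19)
  13P = (21, 2)
  14P = (6, 1)
Match found at i = 14.

k = 14


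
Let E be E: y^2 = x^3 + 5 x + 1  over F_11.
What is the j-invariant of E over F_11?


Delta = -16(4 a^3 + 27 b^2) mod 11 = 5
-1728 * (4 a)^3 = -1728 * (4*5)^3 mod 11 = 8
j = 8 * 5^(-1) mod 11 = 6

j = 6 (mod 11)


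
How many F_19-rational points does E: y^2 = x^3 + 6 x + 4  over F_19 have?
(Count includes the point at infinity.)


For each x in F_19, count y with y^2 = x^3 + 6 x + 4 mod 19:
  x = 0: RHS = 4, y in [2, 17]  -> 2 point(s)
  x = 1: RHS = 11, y in [7, 12]  -> 2 point(s)
  x = 2: RHS = 5, y in [9, 10]  -> 2 point(s)
  x = 3: RHS = 11, y in [7, 12]  -> 2 point(s)
  x = 4: RHS = 16, y in [4, 15]  -> 2 point(s)
  x = 5: RHS = 7, y in [8, 11]  -> 2 point(s)
  x = 6: RHS = 9, y in [3, 16]  -> 2 point(s)
  x = 7: RHS = 9, y in [3, 16]  -> 2 point(s)
  x = 10: RHS = 0, y in [0]  -> 1 point(s)
  x = 14: RHS = 1, y in [1, 18]  -> 2 point(s)
  x = 15: RHS = 11, y in [7, 12]  -> 2 point(s)
  x = 16: RHS = 16, y in [4, 15]  -> 2 point(s)
  x = 18: RHS = 16, y in [4, 15]  -> 2 point(s)
Affine points: 25. Add the point at infinity: total = 26.

#E(F_19) = 26


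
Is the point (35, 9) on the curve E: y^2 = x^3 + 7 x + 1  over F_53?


Check whether y^2 = x^3 + 7 x + 1 (mod 53) for (x, y) = (35, 9).
LHS: y^2 = 9^2 mod 53 = 28
RHS: x^3 + 7 x + 1 = 35^3 + 7*35 + 1 mod 53 = 32
LHS != RHS

No, not on the curve


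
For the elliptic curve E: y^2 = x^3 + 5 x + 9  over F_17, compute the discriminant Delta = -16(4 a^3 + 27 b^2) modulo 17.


4 a^3 + 27 b^2 = 4*5^3 + 27*9^2 = 500 + 2187 = 2687
Delta = -16 * (2687) = -42992
Delta mod 17 = 1

Delta = 1 (mod 17)


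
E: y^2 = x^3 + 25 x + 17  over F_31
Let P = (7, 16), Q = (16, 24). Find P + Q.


P != Q, so use the chord formula.
s = (y2 - y1) / (x2 - x1) = (8) / (9) mod 31 = 25
x3 = s^2 - x1 - x2 mod 31 = 25^2 - 7 - 16 = 13
y3 = s (x1 - x3) - y1 mod 31 = 25 * (7 - 13) - 16 = 20

P + Q = (13, 20)


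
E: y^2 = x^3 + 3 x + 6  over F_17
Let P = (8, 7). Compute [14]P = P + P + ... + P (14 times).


k = 14 = 1110_2 (binary, LSB first: 0111)
Double-and-add from P = (8, 7):
  bit 0 = 0: acc unchanged = O
  bit 1 = 1: acc = O + (10, 4) = (10, 4)
  bit 2 = 1: acc = (10, 4) + (16, 11) = (7, 8)
  bit 3 = 1: acc = (7, 8) + (15, 14) = (3, 12)

14P = (3, 12)


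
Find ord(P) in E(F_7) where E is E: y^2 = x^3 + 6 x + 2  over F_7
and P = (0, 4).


Compute successive multiples of P until we hit O:
  1P = (0, 4)
  2P = (1, 4)
  3P = (6, 3)
  4P = (2, 1)
  5P = (2, 6)
  6P = (6, 4)
  7P = (1, 3)
  8P = (0, 3)
  ... (continuing to 9P)
  9P = O

ord(P) = 9


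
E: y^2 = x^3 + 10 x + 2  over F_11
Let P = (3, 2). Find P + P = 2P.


Doubling: s = (3 x1^2 + a) / (2 y1)
s = (3*3^2 + 10) / (2*2) mod 11 = 1
x3 = s^2 - 2 x1 mod 11 = 1^2 - 2*3 = 6
y3 = s (x1 - x3) - y1 mod 11 = 1 * (3 - 6) - 2 = 6

2P = (6, 6)


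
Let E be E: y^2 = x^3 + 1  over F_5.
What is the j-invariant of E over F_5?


Delta = -16(4 a^3 + 27 b^2) mod 5 = 3
-1728 * (4 a)^3 = -1728 * (4*0)^3 mod 5 = 0
j = 0 * 3^(-1) mod 5 = 0

j = 0 (mod 5)


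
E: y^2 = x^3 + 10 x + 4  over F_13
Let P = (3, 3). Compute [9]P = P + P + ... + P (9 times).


k = 9 = 1001_2 (binary, LSB first: 1001)
Double-and-add from P = (3, 3):
  bit 0 = 1: acc = O + (3, 3) = (3, 3)
  bit 1 = 0: acc unchanged = (3, 3)
  bit 2 = 0: acc unchanged = (3, 3)
  bit 3 = 1: acc = (3, 3) + (0, 11) = (7, 12)

9P = (7, 12)


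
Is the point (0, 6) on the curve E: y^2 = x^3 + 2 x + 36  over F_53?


Check whether y^2 = x^3 + 2 x + 36 (mod 53) for (x, y) = (0, 6).
LHS: y^2 = 6^2 mod 53 = 36
RHS: x^3 + 2 x + 36 = 0^3 + 2*0 + 36 mod 53 = 36
LHS = RHS

Yes, on the curve


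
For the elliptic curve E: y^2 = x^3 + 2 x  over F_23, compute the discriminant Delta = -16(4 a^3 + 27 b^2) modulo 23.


4 a^3 + 27 b^2 = 4*2^3 + 27*0^2 = 32 + 0 = 32
Delta = -16 * (32) = -512
Delta mod 23 = 17

Delta = 17 (mod 23)


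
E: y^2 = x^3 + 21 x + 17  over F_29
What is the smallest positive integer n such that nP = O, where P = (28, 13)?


Compute successive multiples of P until we hit O:
  1P = (28, 13)
  2P = (8, 1)
  3P = (27, 5)
  4P = (9, 23)
  5P = (22, 22)
  6P = (3, 22)
  7P = (23, 20)
  8P = (2, 26)
  ... (continuing to 35P)
  35P = O

ord(P) = 35


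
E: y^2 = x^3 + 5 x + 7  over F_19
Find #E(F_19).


For each x in F_19, count y with y^2 = x^3 + 5 x + 7 mod 19:
  x = 0: RHS = 7, y in [8, 11]  -> 2 point(s)
  x = 2: RHS = 6, y in [5, 14]  -> 2 point(s)
  x = 3: RHS = 11, y in [7, 12]  -> 2 point(s)
  x = 5: RHS = 5, y in [9, 10]  -> 2 point(s)
  x = 6: RHS = 6, y in [5, 14]  -> 2 point(s)
  x = 7: RHS = 5, y in [9, 10]  -> 2 point(s)
  x = 11: RHS = 6, y in [5, 14]  -> 2 point(s)
  x = 12: RHS = 9, y in [3, 16]  -> 2 point(s)
  x = 14: RHS = 9, y in [3, 16]  -> 2 point(s)
  x = 18: RHS = 1, y in [1, 18]  -> 2 point(s)
Affine points: 20. Add the point at infinity: total = 21.

#E(F_19) = 21


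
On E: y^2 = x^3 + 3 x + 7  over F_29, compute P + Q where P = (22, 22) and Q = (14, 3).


P != Q, so use the chord formula.
s = (y2 - y1) / (x2 - x1) = (10) / (21) mod 29 = 6
x3 = s^2 - x1 - x2 mod 29 = 6^2 - 22 - 14 = 0
y3 = s (x1 - x3) - y1 mod 29 = 6 * (22 - 0) - 22 = 23

P + Q = (0, 23)


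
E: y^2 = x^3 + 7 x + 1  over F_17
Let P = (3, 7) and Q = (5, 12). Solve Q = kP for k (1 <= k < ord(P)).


Enumerate multiples of P until we hit Q = (5, 12):
  1P = (3, 7)
  2P = (11, 10)
  3P = (5, 5)
  4P = (10, 0)
  5P = (5, 12)
Match found at i = 5.

k = 5


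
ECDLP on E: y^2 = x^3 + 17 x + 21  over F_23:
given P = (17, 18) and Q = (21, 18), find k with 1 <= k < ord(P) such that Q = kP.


Enumerate multiples of P until we hit Q = (21, 18):
  1P = (17, 18)
  2P = (13, 1)
  3P = (1, 4)
  4P = (9, 12)
  5P = (22, 7)
  6P = (10, 8)
  7P = (14, 6)
  8P = (8, 18)
  9P = (21, 5)
  10P = (20, 9)
  11P = (18, 8)
  12P = (19, 2)
  13P = (5, 1)
  14P = (7, 0)
  15P = (5, 22)
  16P = (19, 21)
  17P = (18, 15)
  18P = (20, 14)
  19P = (21, 18)
Match found at i = 19.

k = 19


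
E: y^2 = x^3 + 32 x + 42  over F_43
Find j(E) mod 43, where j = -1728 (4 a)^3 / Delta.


Delta = -16(4 a^3 + 27 b^2) mod 43 = 42
-1728 * (4 a)^3 = -1728 * (4*32)^3 mod 43 = 8
j = 8 * 42^(-1) mod 43 = 35

j = 35 (mod 43)


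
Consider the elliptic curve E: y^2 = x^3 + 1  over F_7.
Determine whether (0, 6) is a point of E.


Check whether y^2 = x^3 + 0 x + 1 (mod 7) for (x, y) = (0, 6).
LHS: y^2 = 6^2 mod 7 = 1
RHS: x^3 + 0 x + 1 = 0^3 + 0*0 + 1 mod 7 = 1
LHS = RHS

Yes, on the curve


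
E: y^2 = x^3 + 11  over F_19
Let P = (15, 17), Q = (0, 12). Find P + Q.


P != Q, so use the chord formula.
s = (y2 - y1) / (x2 - x1) = (14) / (4) mod 19 = 13
x3 = s^2 - x1 - x2 mod 19 = 13^2 - 15 - 0 = 2
y3 = s (x1 - x3) - y1 mod 19 = 13 * (15 - 2) - 17 = 0

P + Q = (2, 0)


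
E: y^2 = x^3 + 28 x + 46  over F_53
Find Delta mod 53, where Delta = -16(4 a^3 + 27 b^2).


4 a^3 + 27 b^2 = 4*28^3 + 27*46^2 = 87808 + 57132 = 144940
Delta = -16 * (144940) = -2319040
Delta mod 53 = 28

Delta = 28 (mod 53)


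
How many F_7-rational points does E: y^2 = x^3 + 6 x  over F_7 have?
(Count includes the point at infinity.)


For each x in F_7, count y with y^2 = x^3 + 6 x + 0 mod 7:
  x = 0: RHS = 0, y in [0]  -> 1 point(s)
  x = 1: RHS = 0, y in [0]  -> 1 point(s)
  x = 4: RHS = 4, y in [2, 5]  -> 2 point(s)
  x = 5: RHS = 1, y in [1, 6]  -> 2 point(s)
  x = 6: RHS = 0, y in [0]  -> 1 point(s)
Affine points: 7. Add the point at infinity: total = 8.

#E(F_7) = 8


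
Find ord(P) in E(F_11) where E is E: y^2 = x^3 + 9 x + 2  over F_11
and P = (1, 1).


Compute successive multiples of P until we hit O:
  1P = (1, 1)
  2P = (1, 10)
  3P = O

ord(P) = 3


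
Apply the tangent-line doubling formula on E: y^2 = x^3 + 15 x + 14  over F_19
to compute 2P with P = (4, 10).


Doubling: s = (3 x1^2 + a) / (2 y1)
s = (3*4^2 + 15) / (2*10) mod 19 = 6
x3 = s^2 - 2 x1 mod 19 = 6^2 - 2*4 = 9
y3 = s (x1 - x3) - y1 mod 19 = 6 * (4 - 9) - 10 = 17

2P = (9, 17)


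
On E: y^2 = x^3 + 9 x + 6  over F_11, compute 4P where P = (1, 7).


k = 4 = 100_2 (binary, LSB first: 001)
Double-and-add from P = (1, 7):
  bit 0 = 0: acc unchanged = O
  bit 1 = 0: acc unchanged = O
  bit 2 = 1: acc = O + (6, 1) = (6, 1)

4P = (6, 1)


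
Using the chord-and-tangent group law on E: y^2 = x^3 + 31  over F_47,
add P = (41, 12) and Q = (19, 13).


P != Q, so use the chord formula.
s = (y2 - y1) / (x2 - x1) = (1) / (25) mod 47 = 32
x3 = s^2 - x1 - x2 mod 47 = 32^2 - 41 - 19 = 24
y3 = s (x1 - x3) - y1 mod 47 = 32 * (41 - 24) - 12 = 15

P + Q = (24, 15)


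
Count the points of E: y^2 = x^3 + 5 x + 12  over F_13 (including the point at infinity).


For each x in F_13, count y with y^2 = x^3 + 5 x + 12 mod 13:
  x = 0: RHS = 12, y in [5, 8]  -> 2 point(s)
  x = 2: RHS = 4, y in [2, 11]  -> 2 point(s)
  x = 7: RHS = 0, y in [0]  -> 1 point(s)
  x = 10: RHS = 9, y in [3, 10]  -> 2 point(s)
Affine points: 7. Add the point at infinity: total = 8.

#E(F_13) = 8


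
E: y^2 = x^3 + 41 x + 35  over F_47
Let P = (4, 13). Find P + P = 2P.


Doubling: s = (3 x1^2 + a) / (2 y1)
s = (3*4^2 + 41) / (2*13) mod 47 = 45
x3 = s^2 - 2 x1 mod 47 = 45^2 - 2*4 = 43
y3 = s (x1 - x3) - y1 mod 47 = 45 * (4 - 43) - 13 = 18

2P = (43, 18)


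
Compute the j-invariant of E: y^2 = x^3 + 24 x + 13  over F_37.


Delta = -16(4 a^3 + 27 b^2) mod 37 = 1
-1728 * (4 a)^3 = -1728 * (4*24)^3 mod 37 = 23
j = 23 * 1^(-1) mod 37 = 23

j = 23 (mod 37)


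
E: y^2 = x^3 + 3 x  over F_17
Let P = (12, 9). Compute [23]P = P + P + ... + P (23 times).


k = 23 = 10111_2 (binary, LSB first: 11101)
Double-and-add from P = (12, 9):
  bit 0 = 1: acc = O + (12, 9) = (12, 9)
  bit 1 = 1: acc = (12, 9) + (8, 14) = (6, 9)
  bit 2 = 1: acc = (6, 9) + (16, 8) = (3, 6)
  bit 3 = 0: acc unchanged = (3, 6)
  bit 4 = 1: acc = (3, 6) + (9, 12) = (6, 8)

23P = (6, 8)


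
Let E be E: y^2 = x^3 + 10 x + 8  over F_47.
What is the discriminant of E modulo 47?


4 a^3 + 27 b^2 = 4*10^3 + 27*8^2 = 4000 + 1728 = 5728
Delta = -16 * (5728) = -91648
Delta mod 47 = 2

Delta = 2 (mod 47)


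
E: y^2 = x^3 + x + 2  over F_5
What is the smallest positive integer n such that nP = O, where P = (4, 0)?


Compute successive multiples of P until we hit O:
  1P = (4, 0)
  2P = O

ord(P) = 2


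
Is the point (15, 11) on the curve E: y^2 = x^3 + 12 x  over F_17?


Check whether y^2 = x^3 + 12 x + 0 (mod 17) for (x, y) = (15, 11).
LHS: y^2 = 11^2 mod 17 = 2
RHS: x^3 + 12 x + 0 = 15^3 + 12*15 + 0 mod 17 = 2
LHS = RHS

Yes, on the curve


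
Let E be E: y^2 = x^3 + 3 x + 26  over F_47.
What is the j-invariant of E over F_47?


Delta = -16(4 a^3 + 27 b^2) mod 47 = 37
-1728 * (4 a)^3 = -1728 * (4*3)^3 mod 47 = 20
j = 20 * 37^(-1) mod 47 = 45

j = 45 (mod 47)


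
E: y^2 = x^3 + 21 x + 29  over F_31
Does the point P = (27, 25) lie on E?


Check whether y^2 = x^3 + 21 x + 29 (mod 31) for (x, y) = (27, 25).
LHS: y^2 = 25^2 mod 31 = 5
RHS: x^3 + 21 x + 29 = 27^3 + 21*27 + 29 mod 31 = 5
LHS = RHS

Yes, on the curve


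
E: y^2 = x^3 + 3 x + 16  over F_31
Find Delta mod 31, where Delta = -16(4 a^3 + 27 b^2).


4 a^3 + 27 b^2 = 4*3^3 + 27*16^2 = 108 + 6912 = 7020
Delta = -16 * (7020) = -112320
Delta mod 31 = 24

Delta = 24 (mod 31)


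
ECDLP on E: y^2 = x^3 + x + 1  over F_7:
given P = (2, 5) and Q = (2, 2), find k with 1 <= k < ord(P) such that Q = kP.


Enumerate multiples of P until we hit Q = (2, 2):
  1P = (2, 5)
  2P = (0, 6)
  3P = (0, 1)
  4P = (2, 2)
Match found at i = 4.

k = 4


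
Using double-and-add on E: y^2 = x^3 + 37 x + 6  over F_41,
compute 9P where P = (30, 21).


k = 9 = 1001_2 (binary, LSB first: 1001)
Double-and-add from P = (30, 21):
  bit 0 = 1: acc = O + (30, 21) = (30, 21)
  bit 1 = 0: acc unchanged = (30, 21)
  bit 2 = 0: acc unchanged = (30, 21)
  bit 3 = 1: acc = (30, 21) + (25, 22) = (9, 24)

9P = (9, 24)


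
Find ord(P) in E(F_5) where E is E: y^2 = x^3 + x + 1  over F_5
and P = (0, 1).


Compute successive multiples of P until we hit O:
  1P = (0, 1)
  2P = (4, 2)
  3P = (2, 1)
  4P = (3, 4)
  5P = (3, 1)
  6P = (2, 4)
  7P = (4, 3)
  8P = (0, 4)
  ... (continuing to 9P)
  9P = O

ord(P) = 9


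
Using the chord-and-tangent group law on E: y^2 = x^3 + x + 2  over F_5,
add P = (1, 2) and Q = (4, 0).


P != Q, so use the chord formula.
s = (y2 - y1) / (x2 - x1) = (3) / (3) mod 5 = 1
x3 = s^2 - x1 - x2 mod 5 = 1^2 - 1 - 4 = 1
y3 = s (x1 - x3) - y1 mod 5 = 1 * (1 - 1) - 2 = 3

P + Q = (1, 3)


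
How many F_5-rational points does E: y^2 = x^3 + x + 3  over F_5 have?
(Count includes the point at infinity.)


For each x in F_5, count y with y^2 = x^3 + 1 x + 3 mod 5:
  x = 1: RHS = 0, y in [0]  -> 1 point(s)
  x = 4: RHS = 1, y in [1, 4]  -> 2 point(s)
Affine points: 3. Add the point at infinity: total = 4.

#E(F_5) = 4


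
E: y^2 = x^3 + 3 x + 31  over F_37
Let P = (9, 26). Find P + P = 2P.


Doubling: s = (3 x1^2 + a) / (2 y1)
s = (3*9^2 + 3) / (2*26) mod 37 = 9
x3 = s^2 - 2 x1 mod 37 = 9^2 - 2*9 = 26
y3 = s (x1 - x3) - y1 mod 37 = 9 * (9 - 26) - 26 = 6

2P = (26, 6)


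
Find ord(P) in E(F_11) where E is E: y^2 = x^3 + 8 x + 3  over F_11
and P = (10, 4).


Compute successive multiples of P until we hit O:
  1P = (10, 4)
  2P = (2, 7)
  3P = (0, 6)
  4P = (5, 6)
  5P = (1, 10)
  6P = (9, 10)
  7P = (6, 5)
  8P = (4, 0)
  ... (continuing to 16P)
  16P = O

ord(P) = 16


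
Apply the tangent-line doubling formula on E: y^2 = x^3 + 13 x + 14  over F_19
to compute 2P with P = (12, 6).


Doubling: s = (3 x1^2 + a) / (2 y1)
s = (3*12^2 + 13) / (2*6) mod 19 = 7
x3 = s^2 - 2 x1 mod 19 = 7^2 - 2*12 = 6
y3 = s (x1 - x3) - y1 mod 19 = 7 * (12 - 6) - 6 = 17

2P = (6, 17)


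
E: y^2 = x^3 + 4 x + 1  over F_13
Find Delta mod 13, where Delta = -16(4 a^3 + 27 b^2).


4 a^3 + 27 b^2 = 4*4^3 + 27*1^2 = 256 + 27 = 283
Delta = -16 * (283) = -4528
Delta mod 13 = 9

Delta = 9 (mod 13)


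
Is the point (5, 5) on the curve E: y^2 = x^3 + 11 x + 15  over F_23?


Check whether y^2 = x^3 + 11 x + 15 (mod 23) for (x, y) = (5, 5).
LHS: y^2 = 5^2 mod 23 = 2
RHS: x^3 + 11 x + 15 = 5^3 + 11*5 + 15 mod 23 = 11
LHS != RHS

No, not on the curve


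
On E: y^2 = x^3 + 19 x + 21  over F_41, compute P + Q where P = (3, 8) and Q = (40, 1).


P != Q, so use the chord formula.
s = (y2 - y1) / (x2 - x1) = (34) / (37) mod 41 = 12
x3 = s^2 - x1 - x2 mod 41 = 12^2 - 3 - 40 = 19
y3 = s (x1 - x3) - y1 mod 41 = 12 * (3 - 19) - 8 = 5

P + Q = (19, 5)


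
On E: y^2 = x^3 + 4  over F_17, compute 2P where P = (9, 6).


k = 2 = 10_2 (binary, LSB first: 01)
Double-and-add from P = (9, 6):
  bit 0 = 0: acc unchanged = O
  bit 1 = 1: acc = O + (0, 2) = (0, 2)

2P = (0, 2)


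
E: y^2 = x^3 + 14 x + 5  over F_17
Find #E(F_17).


For each x in F_17, count y with y^2 = x^3 + 14 x + 5 mod 17:
  x = 5: RHS = 13, y in [8, 9]  -> 2 point(s)
  x = 6: RHS = 16, y in [4, 13]  -> 2 point(s)
  x = 7: RHS = 4, y in [2, 15]  -> 2 point(s)
  x = 8: RHS = 0, y in [0]  -> 1 point(s)
  x = 13: RHS = 4, y in [2, 15]  -> 2 point(s)
  x = 14: RHS = 4, y in [2, 15]  -> 2 point(s)
Affine points: 11. Add the point at infinity: total = 12.

#E(F_17) = 12


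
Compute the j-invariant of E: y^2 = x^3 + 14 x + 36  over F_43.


Delta = -16(4 a^3 + 27 b^2) mod 43 = 27
-1728 * (4 a)^3 = -1728 * (4*14)^3 mod 43 = 11
j = 11 * 27^(-1) mod 43 = 2

j = 2 (mod 43)


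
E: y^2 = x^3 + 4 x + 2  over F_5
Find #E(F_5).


For each x in F_5, count y with y^2 = x^3 + 4 x + 2 mod 5:
  x = 3: RHS = 1, y in [1, 4]  -> 2 point(s)
Affine points: 2. Add the point at infinity: total = 3.

#E(F_5) = 3


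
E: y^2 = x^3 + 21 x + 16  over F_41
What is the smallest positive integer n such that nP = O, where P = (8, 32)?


Compute successive multiples of P until we hit O:
  1P = (8, 32)
  2P = (9, 14)
  3P = (20, 20)
  4P = (14, 15)
  5P = (35, 24)
  6P = (0, 37)
  7P = (2, 36)
  8P = (36, 14)
  ... (continuing to 22P)
  22P = O

ord(P) = 22


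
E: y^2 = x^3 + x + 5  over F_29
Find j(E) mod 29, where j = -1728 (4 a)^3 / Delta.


Delta = -16(4 a^3 + 27 b^2) mod 29 = 11
-1728 * (4 a)^3 = -1728 * (4*1)^3 mod 29 = 14
j = 14 * 11^(-1) mod 29 = 25

j = 25 (mod 29)


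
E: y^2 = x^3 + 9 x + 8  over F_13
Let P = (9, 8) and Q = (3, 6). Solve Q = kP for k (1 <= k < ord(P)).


Enumerate multiples of P until we hit Q = (3, 6):
  1P = (9, 8)
  2P = (5, 3)
  3P = (3, 6)
Match found at i = 3.

k = 3
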